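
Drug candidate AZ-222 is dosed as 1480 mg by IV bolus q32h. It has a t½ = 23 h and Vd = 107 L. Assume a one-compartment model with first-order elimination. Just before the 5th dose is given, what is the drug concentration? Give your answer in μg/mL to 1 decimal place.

8.3 μg/mL

f = (1/2)^(τ/t½) = (1/2)^(32/23) ≈ 0.3812.
C₀ = D/Vd = 1480/107 ≈ 13.832 μg/mL.
Before the 5th dose, 4 doses have been given. Superposition: Cmin = C₀·(f + f² + … + f^4).
≈ 13.832 × (0.3812 + 0.1453 + 0.0554 + 0.0211) ≈ 13.832 × 0.6030 ≈ 8.341 μg/mL.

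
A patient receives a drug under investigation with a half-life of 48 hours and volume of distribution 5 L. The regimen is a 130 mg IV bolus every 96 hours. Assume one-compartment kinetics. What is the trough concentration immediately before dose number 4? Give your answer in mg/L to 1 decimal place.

f = (1/2)^(τ/t½) = (1/2)^(96/48) ≈ 0.2500.
C₀ = D/Vd = 130/5 ≈ 26.000 mg/L.
Before the 4th dose, 3 doses have been given. Superposition: Cmin = C₀·(f + f² + … + f^3).
≈ 26.000 × (0.2500 + 0.0625 + 0.0156) ≈ 26.000 × 0.3281 ≈ 8.531 mg/L.

8.5 mg/L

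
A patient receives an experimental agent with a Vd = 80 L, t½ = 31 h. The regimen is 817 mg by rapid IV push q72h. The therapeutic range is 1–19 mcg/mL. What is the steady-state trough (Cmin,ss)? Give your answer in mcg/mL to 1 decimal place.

Over one 72-h interval, 72/31 ≈ 2.3226 half-lives elapse, leaving f ≈ 0.1999 of each dose.
Each bolus raises the concentration by D/Vd = 817/80 ≈ 10.213 mcg/mL.
Steady-state trough Cmin,ss = C₀·f/(1−f) ≈ 10.213 × 0.1999/0.8001 ≈ 2.552 mcg/mL.
Trough 2.6 mcg/mL vs MEC 1 mcg/mL: adequate.

2.6 mcg/mL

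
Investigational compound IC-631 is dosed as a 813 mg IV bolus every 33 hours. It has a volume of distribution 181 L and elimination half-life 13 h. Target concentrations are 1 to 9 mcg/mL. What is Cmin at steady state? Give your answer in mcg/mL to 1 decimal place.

0.9 mcg/mL

Over one 33-h interval, 33/13 ≈ 2.5385 half-lives elapse, leaving f ≈ 0.1721 of each dose.
At steady state, accumulation factor R = 1/(1 − e^(−kτ)) ≈ 1.2079.
Each bolus raises the concentration by D/Vd = 813/181 ≈ 4.492 mcg/mL.
Cmax,ss = C₀/(1 − f) ≈ 4.492/0.8279 ≈ 5.426 mcg/mL.
Steady-state trough Cmin,ss = Cmax,ss·f ≈ 5.426 × 0.1721 ≈ 0.934 mcg/mL.
Trough 0.9 mcg/mL vs MEC 1 mcg/mL: subtherapeutic.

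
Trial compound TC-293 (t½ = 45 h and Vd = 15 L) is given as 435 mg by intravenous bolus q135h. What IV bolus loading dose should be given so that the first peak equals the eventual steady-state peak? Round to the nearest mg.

497 mg

f = (1/2)^(135/45) ≈ 0.125000; accumulation ratio R = 1/(1−f) ≈ 1.14286.
Loading dose to hit Cmax,ss on first dose: D_load = D_maint·R ≈ 435 × 1.14286 ≈ 497.14 mg.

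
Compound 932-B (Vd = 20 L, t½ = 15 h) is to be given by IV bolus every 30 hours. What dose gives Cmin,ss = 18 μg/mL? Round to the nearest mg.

τ/t½ = 30/15 ≈ 2, so f = (1/2)^(30/15) ≈ 0.250000.
Cmin,ss = (D/Vd)·f/(1−f), so D = Cmin,ss·Vd·(1−f)/f.
D = 18 × 20 × (1−f)/f ≈ 18 × 20 × 3.00000 ≈ 1080.00 mg.

1080 mg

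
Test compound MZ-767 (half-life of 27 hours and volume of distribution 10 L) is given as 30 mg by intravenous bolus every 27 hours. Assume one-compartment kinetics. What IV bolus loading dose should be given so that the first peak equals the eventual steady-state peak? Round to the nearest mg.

f = (1/2)^(27/27) ≈ 0.500000; accumulation ratio R = 1/(1−f) ≈ 2.00000.
Loading dose to hit Cmax,ss on first dose: D_load = D_maint·R ≈ 30 × 2.00000 ≈ 60.00 mg.

60 mg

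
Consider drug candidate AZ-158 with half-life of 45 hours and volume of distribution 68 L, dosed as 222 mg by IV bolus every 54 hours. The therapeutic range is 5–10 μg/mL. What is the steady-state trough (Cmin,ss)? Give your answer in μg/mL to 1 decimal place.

2.5 μg/mL

τ/t½ = 54/45 ≈ 1.2, so fraction remaining f = (1/2)^(54/45) ≈ 0.4353.
Accumulation ratio R = 1/(1 − f) ≈ 1/0.5647 ≈ 1.7709.
Each bolus raises the concentration by D/Vd = 222/68 ≈ 3.265 μg/mL.
Steady-state peak Cmax,ss = C₀·R ≈ 3.265 × 1.7709 ≈ 5.782 μg/mL.
One interval later, Cmin,ss = Cmax,ss·e^(−kτ) ≈ 5.782 × 0.4353 ≈ 2.517 μg/mL.
Trough 2.5 μg/mL vs MEC 5 μg/mL: subtherapeutic.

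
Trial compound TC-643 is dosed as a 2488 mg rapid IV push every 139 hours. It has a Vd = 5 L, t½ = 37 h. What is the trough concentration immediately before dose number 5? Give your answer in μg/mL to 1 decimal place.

f = (1/2)^(τ/t½) = (1/2)^(139/37) ≈ 0.0740.
C₀ = D/Vd = 2488/5 ≈ 497.600 μg/mL.
Before the 5th dose, 4 doses have been given. Superposition: Cmin = C₀·(f + f² + … + f^4).
≈ 497.600 × (0.0740 + 0.0055 + 0.0004 + 0.0000) ≈ 497.600 × 0.0799 ≈ 39.758 μg/mL.

39.8 μg/mL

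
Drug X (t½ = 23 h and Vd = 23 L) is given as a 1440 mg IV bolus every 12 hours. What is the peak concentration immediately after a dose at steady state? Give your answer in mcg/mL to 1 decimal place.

Over one 12-h interval, 12/23 ≈ 0.52174 half-lives elapse, leaving f ≈ 0.6965 of each dose.
Accumulation ratio R = 1/(1 − f) ≈ 1/0.3035 ≈ 3.2949.
Each bolus raises the concentration by D/Vd = 1440/23 ≈ 62.609 mcg/mL.
Steady-state peak Cmax,ss = C₀·R ≈ 62.609 × 3.2949 ≈ 206.290 mcg/mL.

206.3 mcg/mL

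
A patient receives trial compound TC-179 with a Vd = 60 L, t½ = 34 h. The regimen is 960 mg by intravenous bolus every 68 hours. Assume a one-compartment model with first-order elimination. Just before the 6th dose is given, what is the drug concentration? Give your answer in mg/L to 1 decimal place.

5.3 mg/L

f = (1/2)^(τ/t½) = (1/2)^(68/34) ≈ 0.2500.
C₀ = D/Vd = 960/60 ≈ 16.000 mg/L.
Before the 6th dose, 5 doses have been given. Superposition: Cmin = C₀·(f + f² + … + f^5).
≈ 16.000 × (0.2500 + 0.0625 + 0.0156 + 0.0039 + 0.0010) ≈ 16.000 × 0.3330 ≈ 5.328 mg/L.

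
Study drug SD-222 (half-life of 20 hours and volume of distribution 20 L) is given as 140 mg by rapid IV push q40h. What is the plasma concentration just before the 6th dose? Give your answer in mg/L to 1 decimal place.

f = (1/2)^(τ/t½) = (1/2)^(40/20) ≈ 0.2500.
C₀ = D/Vd = 140/20 ≈ 7.000 mg/L.
Before the 6th dose, 5 doses have been given. Superposition: Cmin = C₀·(f + f² + … + f^5).
≈ 7.000 × (0.2500 + 0.0625 + 0.0156 + 0.0039 + 0.0010) ≈ 7.000 × 0.3330 ≈ 2.331 mg/L.

2.3 mg/L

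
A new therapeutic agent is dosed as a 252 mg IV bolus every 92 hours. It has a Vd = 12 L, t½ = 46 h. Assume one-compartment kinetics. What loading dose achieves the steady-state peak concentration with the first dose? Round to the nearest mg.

f = (1/2)^(92/46) ≈ 0.250000; accumulation ratio R = 1/(1−f) ≈ 1.33333.
Loading dose to hit Cmax,ss on first dose: D_load = D_maint·R ≈ 252 × 1.33333 ≈ 336.00 mg.

336 mg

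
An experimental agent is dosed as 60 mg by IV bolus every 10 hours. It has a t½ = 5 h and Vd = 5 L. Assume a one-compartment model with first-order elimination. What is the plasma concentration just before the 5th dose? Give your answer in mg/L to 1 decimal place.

f = (1/2)^(τ/t½) = (1/2)^(10/5) ≈ 0.2500.
C₀ = D/Vd = 60/5 ≈ 12.000 mg/L.
Before the 5th dose, 4 doses have been given. Superposition: Cmin = C₀·(f + f² + … + f^4).
≈ 12.000 × (0.2500 + 0.0625 + 0.0156 + 0.0039) ≈ 12.000 × 0.3320 ≈ 3.984 mg/L.

4.0 mg/L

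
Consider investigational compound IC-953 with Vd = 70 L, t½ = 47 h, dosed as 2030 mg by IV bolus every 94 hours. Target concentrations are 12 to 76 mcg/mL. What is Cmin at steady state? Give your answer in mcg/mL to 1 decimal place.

τ = 94 h = 2 half-lives, so f = (1/2)^2 = 0.25.
Accumulation ratio R = 1/(1 − f) = 1/0.75 = 4/3.
Single-dose peak C₀ = D/Vd = 2030/70 = 29 mcg/mL.
Steady-state peak Cmax,ss = C₀·R = 29 × 4/3 ≈ 38.667 mcg/mL.
Steady-state trough Cmin,ss = Cmax,ss·f ≈ 38.667 × 0.25 ≈ 9.667 mcg/mL.
Trough 9.7 mcg/mL vs MEC 12 mcg/mL: subtherapeutic.

9.7 mcg/mL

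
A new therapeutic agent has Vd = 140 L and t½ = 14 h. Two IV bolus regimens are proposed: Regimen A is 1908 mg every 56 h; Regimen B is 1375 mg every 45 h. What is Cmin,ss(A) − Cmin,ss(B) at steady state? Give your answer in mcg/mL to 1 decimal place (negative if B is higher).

Regimen A: f = (1/2)^(56/14) ≈ 0.0625; Cmin,ss = (1908/140)·f/(1−f) ≈ 0.909 mcg/mL.
Regimen B: f = (1/2)^(45/14) ≈ 0.1077; Cmin,ss = (1375/140)·f/(1−f) ≈ 1.185 mcg/mL.
Difference ≈ 0.909 − 1.185 ≈ -0.276 mcg/mL.

-0.3 mcg/mL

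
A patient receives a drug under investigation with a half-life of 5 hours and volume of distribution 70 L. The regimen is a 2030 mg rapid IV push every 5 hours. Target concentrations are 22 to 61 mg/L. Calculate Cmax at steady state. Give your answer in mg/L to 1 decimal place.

τ = 5 h = 1 half-life, so f = (1/2)^1 = 0.5.
Accumulation ratio R = 1/(1 − f) = 1/0.5 = 2/1.
Single-dose peak C₀ = D/Vd = 2030/70 = 29 mg/L.
Steady-state peak Cmax,ss = C₀·R = 29 × 2/1 ≈ 58.000 mg/L.
Peak 58.0 mg/L vs MTC 61 mg/L: below toxic threshold.

58.0 mg/L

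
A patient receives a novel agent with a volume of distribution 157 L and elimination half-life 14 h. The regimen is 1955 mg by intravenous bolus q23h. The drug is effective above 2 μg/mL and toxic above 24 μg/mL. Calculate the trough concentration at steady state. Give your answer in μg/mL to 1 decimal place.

5.9 μg/mL

k = ln2/t½ = ln2/14 ≈ 0.049511 h⁻¹; fraction remaining f = e^(−kτ) = e^(−0.049511×23) ≈ 0.3202.
Accumulation ratio R = 1/(1 − f) ≈ 1/0.6798 ≈ 1.4710.
Each bolus raises the concentration by D/Vd = 1955/157 ≈ 12.452 μg/mL.
Steady-state peak Cmax,ss = C₀·R ≈ 12.452 × 1.4710 ≈ 18.317 μg/mL.
Steady-state trough Cmin,ss = Cmax,ss·f ≈ 18.317 × 0.3202 ≈ 5.865 μg/mL.
Trough 5.9 μg/mL vs MEC 2 μg/mL: adequate.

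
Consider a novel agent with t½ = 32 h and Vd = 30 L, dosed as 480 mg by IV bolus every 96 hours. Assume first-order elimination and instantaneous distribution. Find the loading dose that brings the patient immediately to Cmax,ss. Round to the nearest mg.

549 mg

f = (1/2)^(96/32) ≈ 0.125000; accumulation ratio R = 1/(1−f) ≈ 1.14286.
Loading dose to hit Cmax,ss on first dose: D_load = D_maint·R ≈ 480 × 1.14286 ≈ 548.57 mg.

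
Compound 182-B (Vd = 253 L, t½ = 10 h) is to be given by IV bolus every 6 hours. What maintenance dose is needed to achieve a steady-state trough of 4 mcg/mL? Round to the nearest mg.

522 mg

τ/t½ = 6/10 ≈ 0.6, so f = (1/2)^(6/10) ≈ 0.659754.
Cmin,ss = (D/Vd)·f/(1−f), so D = Cmin,ss·Vd·(1−f)/f.
D = 4 × 253 × (1−f)/f ≈ 4 × 253 × 0.51572 ≈ 521.91 mg.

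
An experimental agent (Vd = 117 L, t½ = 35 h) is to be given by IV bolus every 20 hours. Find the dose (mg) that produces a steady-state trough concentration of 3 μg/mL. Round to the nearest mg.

171 mg

τ/t½ = 20/35 ≈ 0.57143, so f = (1/2)^(20/35) ≈ 0.672950.
Cmin,ss = (D/Vd)·f/(1−f), so D = Cmin,ss·Vd·(1−f)/f.
D = 3 × 117 × (1−f)/f ≈ 3 × 117 × 0.48599 ≈ 170.58 mg.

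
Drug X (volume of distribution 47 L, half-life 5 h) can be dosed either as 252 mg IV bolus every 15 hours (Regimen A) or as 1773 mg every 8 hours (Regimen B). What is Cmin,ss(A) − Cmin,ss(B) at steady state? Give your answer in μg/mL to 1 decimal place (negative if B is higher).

-17.8 μg/mL

Regimen A: f = (1/2)^(15/5) ≈ 0.1250; Cmin,ss = (252/47)·f/(1−f) ≈ 0.766 μg/mL.
Regimen B: f = (1/2)^(8/5) ≈ 0.3299; Cmin,ss = (1773/47)·f/(1−f) ≈ 18.572 μg/mL.
Difference ≈ 0.766 − 18.572 ≈ -17.806 μg/mL.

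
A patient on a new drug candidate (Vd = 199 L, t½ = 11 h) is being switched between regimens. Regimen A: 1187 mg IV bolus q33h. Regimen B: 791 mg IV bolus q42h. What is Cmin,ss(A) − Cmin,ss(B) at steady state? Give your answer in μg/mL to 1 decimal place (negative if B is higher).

Regimen A: f = (1/2)^(33/11) ≈ 0.1250; Cmin,ss = (1187/199)·f/(1−f) ≈ 0.852 μg/mL.
Regimen B: f = (1/2)^(42/11) ≈ 0.0709; Cmin,ss = (791/199)·f/(1−f) ≈ 0.303 μg/mL.
Difference ≈ 0.852 − 0.303 ≈ 0.549 μg/mL.

0.5 μg/mL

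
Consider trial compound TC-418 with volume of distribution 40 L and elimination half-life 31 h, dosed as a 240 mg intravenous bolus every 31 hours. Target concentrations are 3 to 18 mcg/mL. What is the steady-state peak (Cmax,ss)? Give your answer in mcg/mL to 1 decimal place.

τ = 31 h = 1 half-life, so f = (1/2)^1 = 0.5.
Accumulation ratio R = 1/(1 − f) = 1/0.5 = 2/1.
Single-dose peak C₀ = D/Vd = 240/40 = 6 mcg/mL.
Steady-state peak Cmax,ss = C₀·R = 6 × 2/1 ≈ 12.000 mcg/mL.
Peak 12.0 mcg/mL vs MTC 18 mcg/mL: below toxic threshold.

12.0 mcg/mL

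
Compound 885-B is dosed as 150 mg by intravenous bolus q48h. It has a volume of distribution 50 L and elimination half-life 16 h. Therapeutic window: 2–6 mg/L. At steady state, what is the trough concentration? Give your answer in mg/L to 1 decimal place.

0.4 mg/L

τ = 48 h = 3 half-lives, so f = (1/2)^3 = 0.125.
At steady state, R = 1/(1 − 0.125) = 8/7.
Single-dose peak C₀ = D/Vd = 150/50 = 3 mg/L.
Steady-state peak Cmax,ss = C₀·R = 3 × 8/7 ≈ 3.429 mg/L.
Steady-state trough Cmin,ss = Cmax,ss·f ≈ 3.429 × 0.125 ≈ 0.429 mg/L.
Trough 0.4 mg/L vs MEC 2 mg/L: subtherapeutic.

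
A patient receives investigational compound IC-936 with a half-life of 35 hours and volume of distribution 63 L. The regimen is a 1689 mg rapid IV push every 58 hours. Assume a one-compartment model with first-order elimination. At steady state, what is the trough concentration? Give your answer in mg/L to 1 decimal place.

τ/t½ = 58/35 ≈ 1.6571, so fraction remaining f = (1/2)^(58/35) ≈ 0.3171.
At steady state, accumulation factor R = 1/(1 − e^(−kτ)) ≈ 1.4643.
Each bolus raises the concentration by D/Vd = 1689/63 ≈ 26.810 mg/L.
Cmax,ss = C₀/(1 − f) ≈ 26.810/0.6829 ≈ 39.259 mg/L.
One interval later, Cmin,ss = Cmax,ss·e^(−kτ) ≈ 39.259 × 0.3171 ≈ 12.449 mg/L.

12.4 mg/L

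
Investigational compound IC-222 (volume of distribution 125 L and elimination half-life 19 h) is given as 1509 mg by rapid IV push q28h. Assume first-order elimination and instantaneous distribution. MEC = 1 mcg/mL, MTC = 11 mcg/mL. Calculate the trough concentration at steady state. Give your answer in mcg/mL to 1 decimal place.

6.8 mcg/mL

τ/t½ = 28/19 ≈ 1.4737, so fraction remaining f = (1/2)^(28/19) ≈ 0.3601.
At steady state, accumulation factor R = 1/(1 − e^(−kτ)) ≈ 1.5627.
Each bolus raises the concentration by D/Vd = 1509/125 ≈ 12.072 mcg/mL.
Cmax,ss = C₀/(1 − f) ≈ 12.072/0.6399 ≈ 18.865 mcg/mL.
Steady-state trough Cmin,ss = Cmax,ss·f ≈ 18.865 × 0.3601 ≈ 6.793 mcg/mL.
Trough 6.8 mcg/mL vs MEC 1 mcg/mL: adequate.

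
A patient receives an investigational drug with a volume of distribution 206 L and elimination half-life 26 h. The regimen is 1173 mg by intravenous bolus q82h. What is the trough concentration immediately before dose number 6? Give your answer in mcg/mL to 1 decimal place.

0.7 mcg/mL

f = (1/2)^(τ/t½) = (1/2)^(82/26) ≈ 0.1124.
C₀ = D/Vd = 1173/206 ≈ 5.694 mcg/mL.
Before the 6th dose, 5 doses have been given. Superposition: Cmin = C₀·(f + f² + … + f^5).
≈ 5.694 × (0.1124 + 0.0126 + 0.0014 + 0.0002 + 0.0000) ≈ 5.694 × 0.1266 ≈ 0.721 mcg/mL.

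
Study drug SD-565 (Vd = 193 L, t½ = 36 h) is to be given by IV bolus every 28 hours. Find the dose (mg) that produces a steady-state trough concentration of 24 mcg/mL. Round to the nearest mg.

3310 mg

τ/t½ = 28/36 ≈ 0.77778, so f = (1/2)^(28/36) ≈ 0.583265.
Cmin,ss = (D/Vd)·f/(1−f), so D = Cmin,ss·Vd·(1−f)/f.
D = 24 × 193 × (1−f)/f ≈ 24 × 193 × 0.71449 ≈ 3309.52 mg.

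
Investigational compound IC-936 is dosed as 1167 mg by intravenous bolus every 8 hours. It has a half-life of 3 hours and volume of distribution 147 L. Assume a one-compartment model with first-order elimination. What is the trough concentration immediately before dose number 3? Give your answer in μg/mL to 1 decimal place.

f = (1/2)^(τ/t½) = (1/2)^(8/3) ≈ 0.1575.
C₀ = D/Vd = 1167/147 ≈ 7.939 μg/mL.
Before the 3rd dose, 2 doses have been given. Superposition: Cmin = C₀·(f + f²).
≈ 7.939 × (0.1575 + 0.0248) ≈ 7.939 × 0.1823 ≈ 1.447 μg/mL.

1.4 μg/mL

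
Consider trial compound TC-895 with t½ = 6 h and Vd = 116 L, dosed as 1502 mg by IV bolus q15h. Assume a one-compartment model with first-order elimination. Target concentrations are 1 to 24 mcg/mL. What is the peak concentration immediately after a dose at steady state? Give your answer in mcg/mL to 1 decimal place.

15.7 mcg/mL

Over one 15-h interval, 15/6 ≈ 2.5 half-lives elapse, leaving f ≈ 0.1768 of each dose.
At steady state, accumulation factor R = 1/(1 − e^(−kτ)) ≈ 1.2148.
Single-dose peak C₀ = D/Vd = 1502/116 ≈ 12.948 mcg/mL.
Cmax,ss = C₀/(1 − f) ≈ 12.948/0.8232 ≈ 15.729 mcg/mL.
Peak 15.7 mcg/mL vs MTC 24 mcg/mL: below toxic threshold.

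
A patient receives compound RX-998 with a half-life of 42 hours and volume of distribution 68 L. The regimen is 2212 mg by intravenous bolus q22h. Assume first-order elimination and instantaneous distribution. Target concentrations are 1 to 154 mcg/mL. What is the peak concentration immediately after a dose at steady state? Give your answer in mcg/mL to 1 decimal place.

k = ln2/t½ = ln2/42 ≈ 0.016504 h⁻¹; fraction remaining f = e^(−kτ) = e^(−0.016504×22) ≈ 0.6955.
At steady state, accumulation factor R = 1/(1 − e^(−kτ)) ≈ 3.2841.
Single-dose peak C₀ = D/Vd = 2212/68 ≈ 32.529 mcg/mL.
Cmax,ss = C₀/(1 − f) ≈ 32.529/0.3045 ≈ 106.828 mcg/mL.
Peak 106.8 mcg/mL vs MTC 154 mcg/mL: below toxic threshold.

106.8 mcg/mL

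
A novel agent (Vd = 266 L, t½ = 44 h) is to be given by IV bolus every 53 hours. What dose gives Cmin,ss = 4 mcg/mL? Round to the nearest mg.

1388 mg

τ/t½ = 53/44 ≈ 1.2045, so f = (1/2)^(53/44) ≈ 0.433906.
Cmin,ss = (D/Vd)·f/(1−f), so D = Cmin,ss·Vd·(1−f)/f.
D = 4 × 266 × (1−f)/f ≈ 4 × 266 × 1.30465 ≈ 1388.15 mg.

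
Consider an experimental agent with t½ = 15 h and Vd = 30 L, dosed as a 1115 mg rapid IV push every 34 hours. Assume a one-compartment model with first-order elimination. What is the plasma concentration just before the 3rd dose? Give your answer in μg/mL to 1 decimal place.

9.3 μg/mL

f = (1/2)^(τ/t½) = (1/2)^(34/15) ≈ 0.2078.
C₀ = D/Vd = 1115/30 ≈ 37.167 μg/mL.
Before the 3rd dose, 2 doses have been given. Superposition: Cmin = C₀·(f + f²).
≈ 37.167 × (0.2078 + 0.0432) ≈ 37.167 × 0.2510 ≈ 9.329 μg/mL.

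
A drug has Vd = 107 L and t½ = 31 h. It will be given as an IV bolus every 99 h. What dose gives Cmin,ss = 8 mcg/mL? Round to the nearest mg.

τ/t½ = 99/31 ≈ 3.1935, so f = (1/2)^(99/31) ≈ 0.109307.
Cmin,ss = (D/Vd)·f/(1−f), so D = Cmin,ss·Vd·(1−f)/f.
D = 8 × 107 × (1−f)/f ≈ 8 × 107 × 8.14854 ≈ 6975.15 mg.

6975 mg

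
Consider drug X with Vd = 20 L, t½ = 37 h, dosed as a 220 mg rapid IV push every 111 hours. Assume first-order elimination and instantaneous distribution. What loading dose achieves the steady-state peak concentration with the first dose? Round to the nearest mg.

251 mg

f = (1/2)^(111/37) ≈ 0.125000; accumulation ratio R = 1/(1−f) ≈ 1.14286.
Loading dose to hit Cmax,ss on first dose: D_load = D_maint·R ≈ 220 × 1.14286 ≈ 251.43 mg.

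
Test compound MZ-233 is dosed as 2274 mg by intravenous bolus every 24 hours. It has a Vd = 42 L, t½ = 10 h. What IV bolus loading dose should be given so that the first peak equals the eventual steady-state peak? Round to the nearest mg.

f = (1/2)^(24/10) ≈ 0.189465; accumulation ratio R = 1/(1−f) ≈ 1.23375.
Loading dose to hit Cmax,ss on first dose: D_load = D_maint·R ≈ 2274 × 1.23375 ≈ 2805.55 mg.

2806 mg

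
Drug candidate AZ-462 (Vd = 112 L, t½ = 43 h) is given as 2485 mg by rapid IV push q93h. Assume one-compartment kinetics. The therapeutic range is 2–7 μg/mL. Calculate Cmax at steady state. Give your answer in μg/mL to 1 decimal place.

Over one 93-h interval, 93/43 ≈ 2.1628 half-lives elapse, leaving f ≈ 0.2233 of each dose.
Accumulation ratio R = 1/(1 − f) ≈ 1/0.7767 ≈ 1.2875.
Each bolus raises the concentration by D/Vd = 2485/112 ≈ 22.188 μg/mL.
Steady-state peak Cmax,ss = C₀·R ≈ 22.188 × 1.2875 ≈ 28.567 μg/mL.
Peak 28.6 μg/mL vs MTC 7 μg/mL: exceeds toxic threshold.

28.6 μg/mL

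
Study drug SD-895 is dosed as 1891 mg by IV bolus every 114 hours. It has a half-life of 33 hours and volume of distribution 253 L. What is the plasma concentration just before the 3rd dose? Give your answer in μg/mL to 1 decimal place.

f = (1/2)^(τ/t½) = (1/2)^(114/33) ≈ 0.0912.
C₀ = D/Vd = 1891/253 ≈ 7.474 μg/mL.
Before the 3rd dose, 2 doses have been given. Superposition: Cmin = C₀·(f + f²).
≈ 7.474 × (0.0912 + 0.0083) ≈ 7.474 × 0.0995 ≈ 0.744 μg/mL.

0.7 μg/mL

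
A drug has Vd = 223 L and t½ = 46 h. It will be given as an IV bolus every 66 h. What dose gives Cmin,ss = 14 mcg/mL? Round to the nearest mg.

τ/t½ = 66/46 ≈ 1.4348, so f = (1/2)^(66/46) ≈ 0.369903.
Cmin,ss = (D/Vd)·f/(1−f), so D = Cmin,ss·Vd·(1−f)/f.
D = 14 × 223 × (1−f)/f ≈ 14 × 223 × 1.70341 ≈ 5318.05 mg.

5318 mg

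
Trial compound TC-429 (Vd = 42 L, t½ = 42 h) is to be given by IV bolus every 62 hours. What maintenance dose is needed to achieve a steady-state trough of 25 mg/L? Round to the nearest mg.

1871 mg

τ/t½ = 62/42 ≈ 1.4762, so f = (1/2)^(62/42) ≈ 0.359437.
Cmin,ss = (D/Vd)·f/(1−f), so D = Cmin,ss·Vd·(1−f)/f.
D = 25 × 42 × (1−f)/f ≈ 25 × 42 × 1.78213 ≈ 1871.24 mg.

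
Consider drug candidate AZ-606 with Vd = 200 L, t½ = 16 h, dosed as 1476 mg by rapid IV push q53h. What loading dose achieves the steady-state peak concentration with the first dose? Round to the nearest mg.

f = (1/2)^(53/16) ≈ 0.100656; accumulation ratio R = 1/(1−f) ≈ 1.11192.
Loading dose to hit Cmax,ss on first dose: D_load = D_maint·R ≈ 1476 × 1.11192 ≈ 1641.19 mg.

1641 mg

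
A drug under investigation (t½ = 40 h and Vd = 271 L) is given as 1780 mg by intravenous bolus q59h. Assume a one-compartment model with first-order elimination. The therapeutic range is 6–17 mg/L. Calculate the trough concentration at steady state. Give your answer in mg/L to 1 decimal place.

3.7 mg/L

k = ln2/t½ = ln2/40 ≈ 0.017329 h⁻¹; fraction remaining f = e^(−kτ) = e^(−0.017329×59) ≈ 0.3597.
Each bolus raises the concentration by D/Vd = 1780/271 ≈ 6.568 mg/L.
Steady-state trough Cmin,ss = C₀·f/(1−f) ≈ 6.568 × 0.3597/0.6403 ≈ 3.690 mg/L.
Trough 3.7 mg/L vs MEC 6 mg/L: subtherapeutic.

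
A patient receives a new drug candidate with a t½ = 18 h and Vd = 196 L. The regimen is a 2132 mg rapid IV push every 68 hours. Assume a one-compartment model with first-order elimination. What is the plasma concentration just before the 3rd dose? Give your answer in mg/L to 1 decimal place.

f = (1/2)^(τ/t½) = (1/2)^(68/18) ≈ 0.0729.
C₀ = D/Vd = 2132/196 ≈ 10.878 mg/L.
Before the 3rd dose, 2 doses have been given. Superposition: Cmin = C₀·(f + f²).
≈ 10.878 × (0.0729 + 0.0053) ≈ 10.878 × 0.0782 ≈ 0.851 mg/L.

0.9 mg/L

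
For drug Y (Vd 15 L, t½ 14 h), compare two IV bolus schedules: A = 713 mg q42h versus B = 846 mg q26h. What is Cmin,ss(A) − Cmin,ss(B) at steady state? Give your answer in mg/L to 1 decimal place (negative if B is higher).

-14.7 mg/L

Regimen A: f = (1/2)^(42/14) ≈ 0.1250; Cmin,ss = (713/15)·f/(1−f) ≈ 6.790 mg/L.
Regimen B: f = (1/2)^(26/14) ≈ 0.2760; Cmin,ss = (846/15)·f/(1−f) ≈ 21.501 mg/L.
Difference ≈ 6.790 − 21.501 ≈ -14.711 mg/L.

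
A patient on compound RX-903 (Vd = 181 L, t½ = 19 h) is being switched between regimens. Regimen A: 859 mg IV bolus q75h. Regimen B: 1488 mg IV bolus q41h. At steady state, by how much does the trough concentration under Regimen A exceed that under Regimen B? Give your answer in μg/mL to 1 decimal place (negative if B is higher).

Regimen A: f = (1/2)^(75/19) ≈ 0.0648; Cmin,ss = (859/181)·f/(1−f) ≈ 0.329 μg/mL.
Regimen B: f = (1/2)^(41/19) ≈ 0.2241; Cmin,ss = (1488/181)·f/(1−f) ≈ 2.374 μg/mL.
Difference ≈ 0.329 − 2.374 ≈ -2.045 μg/mL.

-2.0 μg/mL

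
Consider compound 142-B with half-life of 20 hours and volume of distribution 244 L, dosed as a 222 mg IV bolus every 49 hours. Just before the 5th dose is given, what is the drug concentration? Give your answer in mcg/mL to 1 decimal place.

0.2 mcg/mL

f = (1/2)^(τ/t½) = (1/2)^(49/20) ≈ 0.1830.
C₀ = D/Vd = 222/244 ≈ 0.910 mcg/mL.
Before the 5th dose, 4 doses have been given. Superposition: Cmin = C₀·(f + f² + … + f^4).
≈ 0.910 × (0.1830 + 0.0335 + 0.0061 + 0.0011) ≈ 0.910 × 0.2237 ≈ 0.204 mcg/mL.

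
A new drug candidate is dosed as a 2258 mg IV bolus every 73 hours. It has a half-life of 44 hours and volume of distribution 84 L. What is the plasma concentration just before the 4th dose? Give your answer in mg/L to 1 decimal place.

12.1 mg/L

f = (1/2)^(τ/t½) = (1/2)^(73/44) ≈ 0.3166.
C₀ = D/Vd = 2258/84 ≈ 26.881 mg/L.
Before the 4th dose, 3 doses have been given. Superposition: Cmin = C₀·(f + f² + … + f^3).
≈ 26.881 × (0.3166 + 0.1002 + 0.0317) ≈ 26.881 × 0.4485 ≈ 12.056 mg/L.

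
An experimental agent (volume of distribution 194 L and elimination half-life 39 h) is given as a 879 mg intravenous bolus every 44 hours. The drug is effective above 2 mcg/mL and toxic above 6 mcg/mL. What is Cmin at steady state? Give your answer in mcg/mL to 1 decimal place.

τ/t½ = 44/39 ≈ 1.1282, so fraction remaining f = (1/2)^(44/39) ≈ 0.4575.
At steady state, accumulation factor R = 1/(1 − e^(−kτ)) ≈ 1.8433.
Single-dose peak C₀ = D/Vd = 879/194 ≈ 4.531 mcg/mL.
Steady-state peak Cmax,ss = C₀·R ≈ 4.531 × 1.8433 ≈ 8.352 mcg/mL.
One interval later, Cmin,ss = Cmax,ss·e^(−kτ) ≈ 8.352 × 0.4575 ≈ 3.821 mcg/mL.
Trough 3.8 mcg/mL vs MEC 2 mcg/mL: adequate.

3.8 mcg/mL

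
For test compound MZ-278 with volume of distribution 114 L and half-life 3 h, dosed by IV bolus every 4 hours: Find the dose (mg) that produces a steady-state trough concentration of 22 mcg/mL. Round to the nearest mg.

τ/t½ = 4/3 ≈ 1.3333, so f = (1/2)^(4/3) ≈ 0.396850.
Cmin,ss = (D/Vd)·f/(1−f), so D = Cmin,ss·Vd·(1−f)/f.
D = 22 × 114 × (1−f)/f ≈ 22 × 114 × 1.51984 ≈ 3811.76 mg.

3812 mg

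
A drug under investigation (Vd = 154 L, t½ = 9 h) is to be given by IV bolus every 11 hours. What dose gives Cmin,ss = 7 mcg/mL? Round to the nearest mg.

1437 mg

τ/t½ = 11/9 ≈ 1.2222, so f = (1/2)^(11/9) ≈ 0.428622.
Cmin,ss = (D/Vd)·f/(1−f), so D = Cmin,ss·Vd·(1−f)/f.
D = 7 × 154 × (1−f)/f ≈ 7 × 154 × 1.33306 ≈ 1437.04 mg.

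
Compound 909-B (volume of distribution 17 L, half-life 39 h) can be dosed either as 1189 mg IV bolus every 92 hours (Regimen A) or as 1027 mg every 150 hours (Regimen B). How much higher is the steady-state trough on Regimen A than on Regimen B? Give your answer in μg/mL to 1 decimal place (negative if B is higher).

Regimen A: f = (1/2)^(92/39) ≈ 0.1949; Cmin,ss = (1189/17)·f/(1−f) ≈ 16.931 μg/mL.
Regimen B: f = (1/2)^(150/39) ≈ 0.0695; Cmin,ss = (1027/17)·f/(1−f) ≈ 4.512 μg/mL.
Difference ≈ 16.931 − 4.512 ≈ 12.419 μg/mL.

12.4 μg/mL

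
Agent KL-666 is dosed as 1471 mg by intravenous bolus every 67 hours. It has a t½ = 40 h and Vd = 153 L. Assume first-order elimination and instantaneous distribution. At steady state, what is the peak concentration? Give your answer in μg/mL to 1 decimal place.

14.0 μg/mL

k = ln2/t½ = ln2/40 ≈ 0.017329 h⁻¹; fraction remaining f = e^(−kτ) = e^(−0.017329×67) ≈ 0.3132.
Accumulation ratio R = 1/(1 − f) ≈ 1/0.6868 ≈ 1.4560.
Single-dose peak C₀ = D/Vd = 1471/153 ≈ 9.614 μg/mL.
Cmax,ss = C₀/(1 − f) ≈ 9.614/0.6868 ≈ 13.998 μg/mL.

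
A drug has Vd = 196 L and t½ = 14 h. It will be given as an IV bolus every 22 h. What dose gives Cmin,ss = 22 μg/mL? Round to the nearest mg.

8503 mg

τ/t½ = 22/14 ≈ 1.5714, so f = (1/2)^(22/14) ≈ 0.336475.
Cmin,ss = (D/Vd)·f/(1−f), so D = Cmin,ss·Vd·(1−f)/f.
D = 22 × 196 × (1−f)/f ≈ 22 × 196 × 1.97199 ≈ 8503.22 mg.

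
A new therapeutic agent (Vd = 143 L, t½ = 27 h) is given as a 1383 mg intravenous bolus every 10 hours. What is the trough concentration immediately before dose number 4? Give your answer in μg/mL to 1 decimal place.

17.7 μg/mL

f = (1/2)^(τ/t½) = (1/2)^(10/27) ≈ 0.7736.
C₀ = D/Vd = 1383/143 ≈ 9.671 μg/mL.
Before the 4th dose, 3 doses have been given. Superposition: Cmin = C₀·(f + f² + … + f^3).
≈ 9.671 × (0.7736 + 0.5985 + 0.4630) ≈ 9.671 × 1.8351 ≈ 17.747 μg/mL.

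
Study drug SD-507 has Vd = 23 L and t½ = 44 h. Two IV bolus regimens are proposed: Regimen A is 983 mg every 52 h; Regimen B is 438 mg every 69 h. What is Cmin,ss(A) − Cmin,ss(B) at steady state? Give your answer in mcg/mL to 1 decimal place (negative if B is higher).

24.0 mcg/mL

Regimen A: f = (1/2)^(52/44) ≈ 0.4408; Cmin,ss = (983/23)·f/(1−f) ≈ 33.690 mcg/mL.
Regimen B: f = (1/2)^(69/44) ≈ 0.3372; Cmin,ss = (438/23)·f/(1−f) ≈ 9.688 mcg/mL.
Difference ≈ 33.690 − 9.688 ≈ 24.002 mcg/mL.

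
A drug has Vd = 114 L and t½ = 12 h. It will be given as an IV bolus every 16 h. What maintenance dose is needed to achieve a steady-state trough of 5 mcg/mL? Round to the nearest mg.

866 mg

τ/t½ = 16/12 ≈ 1.3333, so f = (1/2)^(16/12) ≈ 0.396850.
Cmin,ss = (D/Vd)·f/(1−f), so D = Cmin,ss·Vd·(1−f)/f.
D = 5 × 114 × (1−f)/f ≈ 5 × 114 × 1.51984 ≈ 866.31 mg.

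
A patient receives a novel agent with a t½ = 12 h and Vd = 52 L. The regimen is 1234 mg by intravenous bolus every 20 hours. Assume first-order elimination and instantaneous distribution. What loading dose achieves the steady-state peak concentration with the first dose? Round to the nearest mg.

1801 mg

f = (1/2)^(20/12) ≈ 0.314980; accumulation ratio R = 1/(1−f) ≈ 1.45981.
Loading dose to hit Cmax,ss on first dose: D_load = D_maint·R ≈ 1234 × 1.45981 ≈ 1801.41 mg.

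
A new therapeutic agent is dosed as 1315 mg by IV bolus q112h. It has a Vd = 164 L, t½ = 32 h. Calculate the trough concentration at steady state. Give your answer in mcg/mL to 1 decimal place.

Over one 112-h interval, 112/32 ≈ 3.5 half-lives elapse, leaving f ≈ 0.0884 of each dose.
Accumulation ratio R = 1/(1 − f) ≈ 1/0.9116 ≈ 1.0970.
Each bolus raises the concentration by D/Vd = 1315/164 ≈ 8.018 mcg/mL.
Cmax,ss = C₀/(1 − f) ≈ 8.018/0.9116 ≈ 8.796 mcg/mL.
Steady-state trough Cmin,ss = Cmax,ss·f ≈ 8.796 × 0.0884 ≈ 0.778 mcg/mL.

0.8 mcg/mL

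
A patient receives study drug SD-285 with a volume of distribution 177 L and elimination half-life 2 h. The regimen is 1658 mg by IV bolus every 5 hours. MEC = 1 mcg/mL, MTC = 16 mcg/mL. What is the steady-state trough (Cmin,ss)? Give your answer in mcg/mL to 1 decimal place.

Over one 5-h interval, 5/2 ≈ 2.5 half-lives elapse, leaving f ≈ 0.1768 of each dose.
Accumulation ratio R = 1/(1 − f) ≈ 1/0.8232 ≈ 1.2148.
Single-dose peak C₀ = D/Vd = 1658/177 ≈ 9.367 mcg/mL.
Cmax,ss = C₀/(1 − f) ≈ 9.367/0.8232 ≈ 11.379 mcg/mL.
Steady-state trough Cmin,ss = Cmax,ss·f ≈ 11.379 × 0.1768 ≈ 2.012 mcg/mL.
Trough 2.0 mcg/mL vs MEC 1 mcg/mL: adequate.

2.0 mcg/mL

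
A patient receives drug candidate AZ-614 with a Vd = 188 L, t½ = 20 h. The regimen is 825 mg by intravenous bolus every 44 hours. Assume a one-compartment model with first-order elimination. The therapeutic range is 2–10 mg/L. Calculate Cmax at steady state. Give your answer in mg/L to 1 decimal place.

Over one 44-h interval, 44/20 ≈ 2.2 half-lives elapse, leaving f ≈ 0.2176 of each dose.
Accumulation ratio R = 1/(1 − f) ≈ 1/0.7824 ≈ 1.2781.
Each bolus raises the concentration by D/Vd = 825/188 ≈ 4.388 mg/L.
Steady-state peak Cmax,ss = C₀·R ≈ 4.388 × 1.2781 ≈ 5.608 mg/L.
Peak 5.6 mg/L vs MTC 10 mg/L: below toxic threshold.

5.6 mg/L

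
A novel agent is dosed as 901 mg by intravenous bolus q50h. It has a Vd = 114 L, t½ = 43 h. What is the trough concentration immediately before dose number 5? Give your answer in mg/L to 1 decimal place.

f = (1/2)^(τ/t½) = (1/2)^(50/43) ≈ 0.4466.
C₀ = D/Vd = 901/114 ≈ 7.904 mg/L.
Before the 5th dose, 4 doses have been given. Superposition: Cmin = C₀·(f + f² + … + f^4).
≈ 7.904 × (0.4466 + 0.1995 + 0.0891 + 0.0398) ≈ 7.904 × 0.7750 ≈ 6.126 mg/L.

6.1 mg/L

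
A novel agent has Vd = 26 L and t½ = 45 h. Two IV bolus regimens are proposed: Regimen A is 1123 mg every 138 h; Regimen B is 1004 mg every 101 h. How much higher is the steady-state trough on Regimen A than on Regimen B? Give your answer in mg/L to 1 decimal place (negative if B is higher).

-4.5 mg/L

Regimen A: f = (1/2)^(138/45) ≈ 0.1194; Cmin,ss = (1123/26)·f/(1−f) ≈ 5.856 mg/L.
Regimen B: f = (1/2)^(101/45) ≈ 0.2110; Cmin,ss = (1004/26)·f/(1−f) ≈ 10.327 mg/L.
Difference ≈ 5.856 − 10.327 ≈ -4.471 mg/L.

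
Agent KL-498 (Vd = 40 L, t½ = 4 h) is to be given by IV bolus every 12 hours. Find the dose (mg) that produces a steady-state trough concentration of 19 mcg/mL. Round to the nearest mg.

5320 mg

τ/t½ = 12/4 ≈ 3, so f = (1/2)^(12/4) ≈ 0.125000.
Cmin,ss = (D/Vd)·f/(1−f), so D = Cmin,ss·Vd·(1−f)/f.
D = 19 × 40 × (1−f)/f ≈ 19 × 40 × 7.00000 ≈ 5320.00 mg.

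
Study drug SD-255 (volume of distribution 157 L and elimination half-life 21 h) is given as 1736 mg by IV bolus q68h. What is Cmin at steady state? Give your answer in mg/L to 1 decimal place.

1.3 mg/L

k = ln2/t½ = ln2/21 ≈ 0.033007 h⁻¹; fraction remaining f = e^(−kτ) = e^(−0.033007×68) ≈ 0.1060.
Single-dose peak C₀ = D/Vd = 1736/157 ≈ 11.057 mg/L.
Steady-state trough Cmin,ss = C₀·f/(1−f) ≈ 11.057 × 0.1060/0.8940 ≈ 1.311 mg/L.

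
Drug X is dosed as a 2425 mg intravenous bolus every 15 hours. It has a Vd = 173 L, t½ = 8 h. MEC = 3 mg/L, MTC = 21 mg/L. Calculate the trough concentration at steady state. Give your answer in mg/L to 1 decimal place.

τ/t½ = 15/8 ≈ 1.875, so fraction remaining f = (1/2)^(15/8) ≈ 0.2726.
Accumulation ratio R = 1/(1 − f) ≈ 1/0.7274 ≈ 1.3748.
Single-dose peak C₀ = D/Vd = 2425/173 ≈ 14.017 mg/L.
Steady-state peak Cmax,ss = C₀·R ≈ 14.017 × 1.3748 ≈ 19.271 mg/L.
Steady-state trough Cmin,ss = Cmax,ss·f ≈ 19.271 × 0.2726 ≈ 5.253 mg/L.
Trough 5.3 mg/L vs MEC 3 mg/L: adequate.

5.3 mg/L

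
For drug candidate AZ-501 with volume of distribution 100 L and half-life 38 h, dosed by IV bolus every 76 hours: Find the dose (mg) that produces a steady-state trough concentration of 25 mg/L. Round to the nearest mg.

7500 mg

τ/t½ = 76/38 ≈ 2, so f = (1/2)^(76/38) ≈ 0.250000.
Cmin,ss = (D/Vd)·f/(1−f), so D = Cmin,ss·Vd·(1−f)/f.
D = 25 × 100 × (1−f)/f ≈ 25 × 100 × 3.00000 ≈ 7500.00 mg.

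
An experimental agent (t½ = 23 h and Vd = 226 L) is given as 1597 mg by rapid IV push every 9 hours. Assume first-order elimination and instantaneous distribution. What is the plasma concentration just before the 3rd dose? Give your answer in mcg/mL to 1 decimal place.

f = (1/2)^(τ/t½) = (1/2)^(9/23) ≈ 0.7624.
C₀ = D/Vd = 1597/226 ≈ 7.066 mcg/mL.
Before the 3rd dose, 2 doses have been given. Superposition: Cmin = C₀·(f + f²).
≈ 7.066 × (0.7624 + 0.5813) ≈ 7.066 × 1.3437 ≈ 9.495 mcg/mL.

9.5 mcg/mL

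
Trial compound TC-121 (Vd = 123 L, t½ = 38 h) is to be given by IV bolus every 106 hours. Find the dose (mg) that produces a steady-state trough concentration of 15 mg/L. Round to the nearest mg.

10911 mg

τ/t½ = 106/38 ≈ 2.7895, so f = (1/2)^(106/38) ≈ 0.144639.
Cmin,ss = (D/Vd)·f/(1−f), so D = Cmin,ss·Vd·(1−f)/f.
D = 15 × 123 × (1−f)/f ≈ 15 × 123 × 5.91376 ≈ 10910.89 mg.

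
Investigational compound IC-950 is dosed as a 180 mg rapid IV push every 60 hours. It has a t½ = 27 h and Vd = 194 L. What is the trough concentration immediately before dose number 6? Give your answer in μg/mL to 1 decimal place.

f = (1/2)^(τ/t½) = (1/2)^(60/27) ≈ 0.2143.
C₀ = D/Vd = 180/194 ≈ 0.928 μg/mL.
Before the 6th dose, 5 doses have been given. Superposition: Cmin = C₀·(f + f² + … + f^5).
≈ 0.928 × (0.2143 + 0.0459 + 0.0098 + 0.0021 + 0.0005) ≈ 0.928 × 0.2726 ≈ 0.253 μg/mL.

0.3 μg/mL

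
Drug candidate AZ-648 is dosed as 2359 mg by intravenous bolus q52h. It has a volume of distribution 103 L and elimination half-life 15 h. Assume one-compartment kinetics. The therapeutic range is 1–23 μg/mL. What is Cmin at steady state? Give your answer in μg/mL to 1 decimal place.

Over one 52-h interval, 52/15 ≈ 3.4667 half-lives elapse, leaving f ≈ 0.0905 of each dose.
Single-dose peak C₀ = D/Vd = 2359/103 ≈ 22.903 μg/mL.
Steady-state trough Cmin,ss = C₀·f/(1−f) ≈ 22.903 × 0.0905/0.9095 ≈ 2.279 μg/mL.
Trough 2.3 μg/mL vs MEC 1 μg/mL: adequate.

2.3 μg/mL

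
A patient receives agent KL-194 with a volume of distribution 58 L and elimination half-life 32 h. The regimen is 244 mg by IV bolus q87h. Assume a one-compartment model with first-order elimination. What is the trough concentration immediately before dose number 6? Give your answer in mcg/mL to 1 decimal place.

f = (1/2)^(τ/t½) = (1/2)^(87/32) ≈ 0.1519.
C₀ = D/Vd = 244/58 ≈ 4.207 mcg/mL.
Before the 6th dose, 5 doses have been given. Superposition: Cmin = C₀·(f + f² + … + f^5).
≈ 4.207 × (0.1519 + 0.0231 + 0.0035 + 0.0005 + 0.0001) ≈ 4.207 × 0.1791 ≈ 0.753 mcg/mL.

0.8 mcg/mL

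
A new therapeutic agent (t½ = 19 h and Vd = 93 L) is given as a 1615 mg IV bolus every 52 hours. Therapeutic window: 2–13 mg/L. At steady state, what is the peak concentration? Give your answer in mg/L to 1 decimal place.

k = ln2/t½ = ln2/19 ≈ 0.036481 h⁻¹; fraction remaining f = e^(−kτ) = e^(−0.036481×52) ≈ 0.1500.
At steady state, accumulation factor R = 1/(1 − e^(−kτ)) ≈ 1.1765.
Single-dose peak C₀ = D/Vd = 1615/93 ≈ 17.366 mg/L.
Cmax,ss = C₀/(1 − f) ≈ 17.366/0.8500 ≈ 20.431 mg/L.
Peak 20.4 mg/L vs MTC 13 mg/L: exceeds toxic threshold.

20.4 mg/L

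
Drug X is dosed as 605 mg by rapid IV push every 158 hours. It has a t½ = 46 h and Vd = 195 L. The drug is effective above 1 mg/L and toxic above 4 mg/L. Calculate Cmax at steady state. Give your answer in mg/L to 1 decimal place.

Over one 158-h interval, 158/46 ≈ 3.4348 half-lives elapse, leaving f ≈ 0.0925 of each dose.
At steady state, accumulation factor R = 1/(1 − e^(−kτ)) ≈ 1.1019.
Each bolus raises the concentration by D/Vd = 605/195 ≈ 3.103 mg/L.
Cmax,ss = C₀/(1 − f) ≈ 3.103/0.9075 ≈ 3.419 mg/L.
Peak 3.4 mg/L vs MTC 4 mg/L: below toxic threshold.

3.4 mg/L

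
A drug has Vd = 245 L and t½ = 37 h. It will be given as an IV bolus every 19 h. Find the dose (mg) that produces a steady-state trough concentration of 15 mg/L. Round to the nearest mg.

τ/t½ = 19/37 ≈ 0.51351, so f = (1/2)^(19/37) ≈ 0.700514.
Cmin,ss = (D/Vd)·f/(1−f), so D = Cmin,ss·Vd·(1−f)/f.
D = 15 × 245 × (1−f)/f ≈ 15 × 245 × 0.42752 ≈ 1571.14 mg.

1571 mg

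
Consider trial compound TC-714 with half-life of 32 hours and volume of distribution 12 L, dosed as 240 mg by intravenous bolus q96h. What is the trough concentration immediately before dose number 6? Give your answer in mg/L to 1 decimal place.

f = (1/2)^(τ/t½) = (1/2)^(96/32) ≈ 0.1250.
C₀ = D/Vd = 240/12 ≈ 20.000 mg/L.
Before the 6th dose, 5 doses have been given. Superposition: Cmin = C₀·(f + f² + … + f^5).
≈ 20.000 × (0.1250 + 0.0156 + 0.0020 + 0.0002 + 0.0000) ≈ 20.000 × 0.1428 ≈ 2.856 mg/L.

2.9 mg/L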